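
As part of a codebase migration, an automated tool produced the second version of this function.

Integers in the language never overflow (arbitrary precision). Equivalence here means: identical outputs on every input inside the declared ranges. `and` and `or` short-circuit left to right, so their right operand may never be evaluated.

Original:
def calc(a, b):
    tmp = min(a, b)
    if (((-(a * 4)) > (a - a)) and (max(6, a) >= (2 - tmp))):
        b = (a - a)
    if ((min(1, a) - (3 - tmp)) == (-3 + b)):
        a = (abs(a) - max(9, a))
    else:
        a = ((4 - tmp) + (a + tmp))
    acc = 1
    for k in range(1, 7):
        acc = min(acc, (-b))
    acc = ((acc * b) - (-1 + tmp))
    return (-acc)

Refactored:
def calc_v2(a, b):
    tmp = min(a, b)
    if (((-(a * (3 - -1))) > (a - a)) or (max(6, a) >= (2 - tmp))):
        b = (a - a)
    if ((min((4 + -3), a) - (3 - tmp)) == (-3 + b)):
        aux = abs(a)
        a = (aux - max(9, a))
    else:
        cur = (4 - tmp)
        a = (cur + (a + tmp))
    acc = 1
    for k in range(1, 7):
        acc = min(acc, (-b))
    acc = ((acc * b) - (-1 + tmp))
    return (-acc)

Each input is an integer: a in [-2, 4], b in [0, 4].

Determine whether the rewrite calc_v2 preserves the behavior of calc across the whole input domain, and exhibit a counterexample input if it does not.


The rewrite breaks on a=0, b=1, where the results are 0 and -1.
calc: tmp = 0; (((-(a * 4)) > (a - a)) and (max(6, a) >= (2 - tmp))) -> false; ((min(1, a) - (3 - tmp)) == (-3 + b)) -> false; a = 4; acc = 1; [k=1]; acc = -1; [k=2]; acc = -1; [k=3]; acc = -1; [k=4]; acc = -1; [k=5]; acc = -1; [k=6]; acc = -1; acc = 0; return 0
calc_v2: tmp = 0; (((-(a * (3 - -1))) > (a - a)) or (max(6, a) >= (2 - tmp))) -> true; b = 0; ((min((4 + -3), a) - (3 - tmp)) == (-3 + b)) -> true; aux = 0; a = -9; acc = 1; [k=1]; acc = 0; [k=2]; acc = 0; [k=3]; acc = 0; [k=4]; acc = 0; [k=5]; acc = 0; [k=6]; acc = 0; acc = 1; return -1
verdict: not equivalent; witness: a=0, b=1


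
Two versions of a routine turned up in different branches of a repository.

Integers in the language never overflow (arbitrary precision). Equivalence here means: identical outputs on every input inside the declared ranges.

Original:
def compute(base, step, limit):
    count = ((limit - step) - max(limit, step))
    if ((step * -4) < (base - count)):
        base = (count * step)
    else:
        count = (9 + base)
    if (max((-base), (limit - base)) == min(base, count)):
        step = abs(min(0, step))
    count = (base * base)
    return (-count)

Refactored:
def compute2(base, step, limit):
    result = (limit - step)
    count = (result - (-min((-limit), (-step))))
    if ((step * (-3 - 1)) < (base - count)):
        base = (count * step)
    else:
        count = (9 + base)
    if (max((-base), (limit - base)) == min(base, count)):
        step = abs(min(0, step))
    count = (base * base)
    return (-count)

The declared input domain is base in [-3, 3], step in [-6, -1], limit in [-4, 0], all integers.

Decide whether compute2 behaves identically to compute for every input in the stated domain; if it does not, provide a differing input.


Although local variable names differ; and constant usage differs; and arithmetic usage differs; and min/max/abs usage differs; and statement counts differ, 210/210 inputs agree.
verdict: equivalent


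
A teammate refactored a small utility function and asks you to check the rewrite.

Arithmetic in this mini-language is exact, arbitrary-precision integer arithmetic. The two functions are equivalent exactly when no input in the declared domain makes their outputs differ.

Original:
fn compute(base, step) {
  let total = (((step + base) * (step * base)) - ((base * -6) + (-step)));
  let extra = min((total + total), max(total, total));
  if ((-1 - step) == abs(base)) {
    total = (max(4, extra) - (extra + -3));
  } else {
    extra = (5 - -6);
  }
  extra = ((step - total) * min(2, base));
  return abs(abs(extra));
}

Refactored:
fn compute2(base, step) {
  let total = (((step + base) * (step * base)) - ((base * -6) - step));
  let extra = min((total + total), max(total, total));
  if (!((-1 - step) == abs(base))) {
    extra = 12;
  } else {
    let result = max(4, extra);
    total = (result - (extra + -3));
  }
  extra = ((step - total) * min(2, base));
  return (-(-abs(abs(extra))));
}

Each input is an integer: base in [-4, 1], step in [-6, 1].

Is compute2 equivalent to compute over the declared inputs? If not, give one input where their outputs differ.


Equivalent. Whatever the rewrite altered, no input in the stated domain can expose a difference.
An exhaustive pass over the 48 declared inputs shows identical outputs.
Tracing base=-1, step=1: compute: total becomes -5; next extra becomes -10; next ((-1 - step) == abs(base)) evaluates to false; next extra becomes 11; next extra becomes -6; next final value 6 | compute2: total becomes -5; next extra becomes -10; next (!((-1 - step) == abs(base))) evaluates to true; next extra becomes 12; next extra becomes -6; next final value 6 — matching result 6.
verdict: equivalent


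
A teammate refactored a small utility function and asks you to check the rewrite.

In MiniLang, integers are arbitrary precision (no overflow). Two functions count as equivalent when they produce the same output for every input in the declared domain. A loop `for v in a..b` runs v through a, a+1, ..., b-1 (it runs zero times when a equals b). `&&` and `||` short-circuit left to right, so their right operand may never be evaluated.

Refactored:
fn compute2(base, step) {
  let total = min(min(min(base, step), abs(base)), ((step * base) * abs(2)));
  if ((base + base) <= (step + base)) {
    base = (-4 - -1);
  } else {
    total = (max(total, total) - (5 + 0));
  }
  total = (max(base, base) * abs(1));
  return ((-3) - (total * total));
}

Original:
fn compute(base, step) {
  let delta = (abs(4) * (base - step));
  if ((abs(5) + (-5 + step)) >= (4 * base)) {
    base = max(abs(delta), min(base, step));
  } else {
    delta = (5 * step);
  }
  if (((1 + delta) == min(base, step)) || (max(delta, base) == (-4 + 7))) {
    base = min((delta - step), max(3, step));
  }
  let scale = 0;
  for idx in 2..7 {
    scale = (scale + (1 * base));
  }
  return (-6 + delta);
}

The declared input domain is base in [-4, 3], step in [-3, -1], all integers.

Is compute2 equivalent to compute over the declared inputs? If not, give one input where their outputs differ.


Consider the input base=-4, step=-3.
compute: delta = -4; ((abs(5) + (-5 + step)) >= (4 * base)) -> true; base = 4; (((1 + delta) == min(base, step)) || (max(delta, base) == (-4 + 7))) -> true; base = -1; scale = 0; [idx=2]; scale = -1; [idx=3]; scale = -2; [idx=4]; scale = -3; [idx=5]; scale = -4; [idx=6]; scale = -5; return -10
compute2: total = -4; ((base + base) <= (step + base)) -> true; base = -3; total = -3; return -12
-10 and -12 differ, so these are not the same function on this domain.
verdict: not equivalent; witness: base=-4, step=-3


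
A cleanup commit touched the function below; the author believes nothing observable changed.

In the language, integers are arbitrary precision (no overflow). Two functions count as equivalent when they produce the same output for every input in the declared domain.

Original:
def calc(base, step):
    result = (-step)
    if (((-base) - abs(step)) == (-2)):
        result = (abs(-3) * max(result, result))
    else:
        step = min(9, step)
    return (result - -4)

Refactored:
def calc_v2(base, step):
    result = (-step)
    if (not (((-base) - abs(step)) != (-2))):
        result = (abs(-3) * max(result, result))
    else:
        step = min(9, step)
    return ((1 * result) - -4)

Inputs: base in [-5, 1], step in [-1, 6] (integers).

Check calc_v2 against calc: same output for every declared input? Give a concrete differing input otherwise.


Side by side, the visible changes include: comparison usage differs; and arithmetic usage differs; and constant usage differs; and boolean connective usage differs.
As a probe, take base=-1, step=-1: calc runs result = 1; (((-base) - abs(step)) == (-2)) -> false; step = -1; return 5; calc_v2 runs result = 1; (not (((-base) - abs(step)) != (-2))) -> false; step = -1; return 5; both end at 5.
Checked all 56 inputs in the declared domain: the outputs agree on every one.
verdict: equivalent


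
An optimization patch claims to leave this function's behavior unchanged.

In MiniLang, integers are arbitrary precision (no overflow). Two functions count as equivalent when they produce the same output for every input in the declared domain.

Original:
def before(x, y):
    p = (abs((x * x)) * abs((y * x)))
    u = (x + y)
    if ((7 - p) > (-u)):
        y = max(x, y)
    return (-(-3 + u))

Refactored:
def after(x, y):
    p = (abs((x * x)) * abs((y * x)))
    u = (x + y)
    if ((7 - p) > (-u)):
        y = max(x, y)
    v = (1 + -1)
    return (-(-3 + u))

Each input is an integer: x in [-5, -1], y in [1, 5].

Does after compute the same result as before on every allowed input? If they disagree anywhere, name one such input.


Comparing the listings, the differences include: local variable names differ; and statement counts differ; and constant usage differs; and arithmetic usage differs.
Tracing x=-3, y=4: before: p = 108; u = 1; ((7 - p) > (-u)) -> false; return 2 | after: p = 108; u = 1; ((7 - p) > (-u)) -> false; v = 0; return 2 — matching result 2.
Sweeping the whole domain (25 inputs) finds no disagreement.
verdict: equivalent


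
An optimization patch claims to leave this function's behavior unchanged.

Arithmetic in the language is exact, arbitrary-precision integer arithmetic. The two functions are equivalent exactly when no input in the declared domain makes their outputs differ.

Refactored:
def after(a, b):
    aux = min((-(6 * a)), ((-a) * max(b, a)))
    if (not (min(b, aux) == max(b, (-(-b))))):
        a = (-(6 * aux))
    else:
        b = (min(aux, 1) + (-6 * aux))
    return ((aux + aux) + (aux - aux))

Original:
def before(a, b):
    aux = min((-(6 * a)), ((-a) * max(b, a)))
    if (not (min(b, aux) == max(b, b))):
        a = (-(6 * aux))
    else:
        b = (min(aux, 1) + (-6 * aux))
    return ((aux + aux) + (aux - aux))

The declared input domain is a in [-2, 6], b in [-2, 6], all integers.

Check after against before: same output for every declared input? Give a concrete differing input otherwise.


Equivalent — the differences include same computation, different form, yet no declared input distinguishes the two.
Spot check at a=2, b=3 — before: aux = -12; (not (min(b, aux) == max(b, b))) -> true; a = 72; return -24. after: aux = -12; (not (min(b, aux) == max(b, (-(-b))))) -> true; a = 72; return -24. Both give -24.
Every one of the 81 inputs gives matching results.
verdict: equivalent


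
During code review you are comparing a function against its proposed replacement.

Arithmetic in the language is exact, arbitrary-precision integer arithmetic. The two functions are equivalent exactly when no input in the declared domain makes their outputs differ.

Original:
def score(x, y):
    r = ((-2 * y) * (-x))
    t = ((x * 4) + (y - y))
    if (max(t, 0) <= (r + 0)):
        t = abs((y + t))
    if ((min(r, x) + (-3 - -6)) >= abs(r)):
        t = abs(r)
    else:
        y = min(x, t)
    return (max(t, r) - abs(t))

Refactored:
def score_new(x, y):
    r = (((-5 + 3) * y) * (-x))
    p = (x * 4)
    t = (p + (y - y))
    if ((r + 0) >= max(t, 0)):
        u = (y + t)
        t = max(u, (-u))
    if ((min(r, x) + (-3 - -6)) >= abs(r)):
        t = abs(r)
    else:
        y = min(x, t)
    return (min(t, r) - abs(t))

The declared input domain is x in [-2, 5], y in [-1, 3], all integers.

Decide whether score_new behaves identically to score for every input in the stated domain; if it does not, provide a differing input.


These are not equivalent — on x=-2, y=-1 the outputs split (0 vs -5).
score: r = 4; t = -8; (max(t, 0) <= (r + 0)) -> true; t = 9; ((min(r, x) + (-3 - -6)) >= abs(r)) -> false; y = -2; return 0
score_new: r = 4; p = -8; t = -8; ((r + 0) >= max(t, 0)) -> true; u = -9; t = 9; ((min(r, x) + (-3 - -6)) >= abs(r)) -> false; y = -2; return -5
verdict: not equivalent; witness: x=-2, y=-1


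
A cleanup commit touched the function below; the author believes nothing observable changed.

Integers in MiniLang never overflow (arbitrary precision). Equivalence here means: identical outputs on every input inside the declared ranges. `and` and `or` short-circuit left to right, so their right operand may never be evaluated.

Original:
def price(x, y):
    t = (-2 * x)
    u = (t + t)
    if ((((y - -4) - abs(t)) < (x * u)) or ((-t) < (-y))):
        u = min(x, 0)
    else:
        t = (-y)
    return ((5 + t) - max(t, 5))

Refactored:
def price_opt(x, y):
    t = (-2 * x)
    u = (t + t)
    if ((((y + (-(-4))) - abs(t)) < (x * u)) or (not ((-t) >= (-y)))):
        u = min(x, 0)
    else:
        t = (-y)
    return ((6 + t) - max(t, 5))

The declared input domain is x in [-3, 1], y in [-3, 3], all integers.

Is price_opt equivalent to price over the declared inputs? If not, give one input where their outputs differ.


Evaluate both at x=-3, y=-3.
price: t becomes 6; next u becomes 12; next ((((y - -4) - abs(t)) < (x * u)) or ((-t) < (-y))) evaluates to true; next u becomes -3; next final value 5
price_opt: t becomes 6; next u becomes 12; next ((((y + (-(-4))) - abs(t)) < (x * u)) or (not ((-t) >= (-y)))) evaluates to true; next u becomes -3; next final value 6
5 != 6, so the rewrite changes behavior.
verdict: not equivalent; witness: x=-3, y=-3


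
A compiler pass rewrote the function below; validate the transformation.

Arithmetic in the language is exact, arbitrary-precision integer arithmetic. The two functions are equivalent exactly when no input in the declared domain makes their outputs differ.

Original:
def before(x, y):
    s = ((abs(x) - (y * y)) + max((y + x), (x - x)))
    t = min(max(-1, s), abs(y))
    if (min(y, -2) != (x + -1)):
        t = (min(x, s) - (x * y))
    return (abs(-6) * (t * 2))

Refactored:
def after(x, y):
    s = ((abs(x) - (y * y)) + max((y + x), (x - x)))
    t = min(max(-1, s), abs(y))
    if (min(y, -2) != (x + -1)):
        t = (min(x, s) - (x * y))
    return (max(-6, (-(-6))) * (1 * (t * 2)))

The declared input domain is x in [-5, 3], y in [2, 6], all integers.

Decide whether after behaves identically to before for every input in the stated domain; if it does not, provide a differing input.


Behavior is preserved: although min/max/abs usage differs, plus constant usage differs, plus arithmetic usage differs, the outputs never diverge.
As a probe, take x=-1, y=4: before runs s := -12 | t := -1 | (min(y, -2) != (x + -1)): false | result -12; after runs s := -12 | t := -1 | (min(y, -2) != (x + -1)): false | result -12; both end at -12.
Sweeping the whole domain (45 inputs) finds no disagreement.
verdict: equivalent


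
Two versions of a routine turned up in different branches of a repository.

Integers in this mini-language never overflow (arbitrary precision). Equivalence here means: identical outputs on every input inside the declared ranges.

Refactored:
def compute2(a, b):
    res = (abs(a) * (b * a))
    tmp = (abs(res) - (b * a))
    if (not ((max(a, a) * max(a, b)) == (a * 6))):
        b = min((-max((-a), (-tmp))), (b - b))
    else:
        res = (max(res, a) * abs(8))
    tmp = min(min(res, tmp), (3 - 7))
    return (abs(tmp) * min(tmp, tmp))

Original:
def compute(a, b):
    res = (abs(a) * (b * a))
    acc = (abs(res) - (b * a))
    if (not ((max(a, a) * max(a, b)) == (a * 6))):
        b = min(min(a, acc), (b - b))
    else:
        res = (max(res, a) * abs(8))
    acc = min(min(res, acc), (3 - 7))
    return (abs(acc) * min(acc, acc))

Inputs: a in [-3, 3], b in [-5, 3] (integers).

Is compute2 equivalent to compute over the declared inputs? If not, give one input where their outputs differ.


Equivalent — the differences include local variable names differ; min/max/abs usage differs, yet no declared input distinguishes the two.
As a probe, take a=1, b=-5: compute runs res=-5, then acc=10, then (not ((max(a, a) * max(a, b)) == (a * 6))) is true, then b=0, then acc=-5, then returns -25; compute2 runs res=-5, then tmp=10, then (not ((max(a, a) * max(a, b)) == (a * 6))) is true, then b=0, then tmp=-5, then returns -25; both end at -25.
Sweeping the whole domain (63 inputs) finds no disagreement.
verdict: equivalent


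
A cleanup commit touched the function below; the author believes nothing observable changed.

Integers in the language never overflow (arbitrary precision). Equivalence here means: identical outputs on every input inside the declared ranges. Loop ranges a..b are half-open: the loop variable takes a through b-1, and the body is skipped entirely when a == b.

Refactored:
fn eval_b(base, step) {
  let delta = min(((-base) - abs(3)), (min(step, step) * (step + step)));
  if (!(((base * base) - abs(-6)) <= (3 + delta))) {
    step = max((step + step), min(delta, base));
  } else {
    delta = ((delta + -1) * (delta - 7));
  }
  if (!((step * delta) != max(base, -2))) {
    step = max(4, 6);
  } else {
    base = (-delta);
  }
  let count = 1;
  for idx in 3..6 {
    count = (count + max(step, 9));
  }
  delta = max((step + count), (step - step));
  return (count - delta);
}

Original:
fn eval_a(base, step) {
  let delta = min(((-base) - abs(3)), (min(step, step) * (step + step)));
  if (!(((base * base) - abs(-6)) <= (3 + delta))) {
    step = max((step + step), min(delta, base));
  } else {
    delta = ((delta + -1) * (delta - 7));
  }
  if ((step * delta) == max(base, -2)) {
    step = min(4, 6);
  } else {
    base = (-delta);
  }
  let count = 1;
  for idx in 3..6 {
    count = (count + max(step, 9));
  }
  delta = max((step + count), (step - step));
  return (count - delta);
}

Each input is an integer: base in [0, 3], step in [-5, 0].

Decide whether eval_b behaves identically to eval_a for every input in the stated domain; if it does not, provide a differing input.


Run the pair on base=0, step=0.
eval_a: delta := -3 | (!(((base * base) - abs(-6)) <= (3 + delta))): false | delta := 40 | ((step * delta) == max(base, -2)): true | step := 4 | count := 1 | iter idx=3: | count := 10 | iter idx=4: | count := 19 | iter idx=5: | count := 28 | delta := 32 | result -4
eval_b: delta := -3 | (!(((base * base) - abs(-6)) <= (3 + delta))): false | delta := 40 | (!((step * delta) != max(base, -2))): true | step := 6 | count := 1 | iter idx=3: | count := 10 | iter idx=4: | count := 19 | iter idx=5: | count := 28 | delta := 34 | result -6
-4 != -6, so the rewrite changes behavior.
verdict: not equivalent; witness: base=0, step=0


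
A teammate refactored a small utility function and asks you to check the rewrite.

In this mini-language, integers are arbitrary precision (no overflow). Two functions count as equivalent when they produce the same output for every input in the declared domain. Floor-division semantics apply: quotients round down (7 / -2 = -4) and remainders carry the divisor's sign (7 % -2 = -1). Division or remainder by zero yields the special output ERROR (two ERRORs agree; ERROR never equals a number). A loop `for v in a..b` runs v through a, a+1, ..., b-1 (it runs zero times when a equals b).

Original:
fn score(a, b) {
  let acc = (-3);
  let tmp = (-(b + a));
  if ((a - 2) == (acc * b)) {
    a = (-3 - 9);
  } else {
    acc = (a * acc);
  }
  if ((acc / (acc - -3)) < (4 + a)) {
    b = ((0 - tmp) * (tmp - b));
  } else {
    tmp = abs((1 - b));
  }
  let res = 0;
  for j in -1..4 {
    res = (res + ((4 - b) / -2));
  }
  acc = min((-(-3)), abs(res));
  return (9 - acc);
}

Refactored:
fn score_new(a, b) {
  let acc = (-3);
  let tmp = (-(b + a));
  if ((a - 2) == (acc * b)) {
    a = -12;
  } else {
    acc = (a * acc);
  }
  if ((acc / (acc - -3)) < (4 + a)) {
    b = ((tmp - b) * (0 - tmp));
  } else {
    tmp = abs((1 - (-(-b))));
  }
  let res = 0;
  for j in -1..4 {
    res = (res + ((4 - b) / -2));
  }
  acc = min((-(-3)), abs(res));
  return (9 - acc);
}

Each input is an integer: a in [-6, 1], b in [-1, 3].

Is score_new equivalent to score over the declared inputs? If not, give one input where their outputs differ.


Side by side, the visible changes include: arithmetic usage differs, plus constant usage differs.
Spot check at a=-6, b=3 — score: acc := -3 | tmp := 3 | ((a - 2) == (acc * b)): false | acc := 18 | ((acc / (acc - -3)) < (4 + a)): false | tmp := 2 | res := 0 | iter j=-1: | res := -1 | iter j=0: | res := -2 | iter j=1: | res := -3 | iter j=2: | res := -4 | iter j=3: | res := -5 | acc := 3 | result 6. score_new: acc := -3 | tmp := 3 | ((a - 2) == (acc * b)): false | acc := 18 | ((acc / (acc - -3)) < (4 + a)): false | tmp := 2 | res := 0 | iter j=-1: | res := -1 | iter j=0: | res := -2 | iter j=1: | res := -3 | iter j=2: | res := -4 | iter j=3: | res := -5 | acc := 3 | result 6. Both give 6.
Sweeping the whole domain (40 inputs) finds no disagreement.
verdict: equivalent


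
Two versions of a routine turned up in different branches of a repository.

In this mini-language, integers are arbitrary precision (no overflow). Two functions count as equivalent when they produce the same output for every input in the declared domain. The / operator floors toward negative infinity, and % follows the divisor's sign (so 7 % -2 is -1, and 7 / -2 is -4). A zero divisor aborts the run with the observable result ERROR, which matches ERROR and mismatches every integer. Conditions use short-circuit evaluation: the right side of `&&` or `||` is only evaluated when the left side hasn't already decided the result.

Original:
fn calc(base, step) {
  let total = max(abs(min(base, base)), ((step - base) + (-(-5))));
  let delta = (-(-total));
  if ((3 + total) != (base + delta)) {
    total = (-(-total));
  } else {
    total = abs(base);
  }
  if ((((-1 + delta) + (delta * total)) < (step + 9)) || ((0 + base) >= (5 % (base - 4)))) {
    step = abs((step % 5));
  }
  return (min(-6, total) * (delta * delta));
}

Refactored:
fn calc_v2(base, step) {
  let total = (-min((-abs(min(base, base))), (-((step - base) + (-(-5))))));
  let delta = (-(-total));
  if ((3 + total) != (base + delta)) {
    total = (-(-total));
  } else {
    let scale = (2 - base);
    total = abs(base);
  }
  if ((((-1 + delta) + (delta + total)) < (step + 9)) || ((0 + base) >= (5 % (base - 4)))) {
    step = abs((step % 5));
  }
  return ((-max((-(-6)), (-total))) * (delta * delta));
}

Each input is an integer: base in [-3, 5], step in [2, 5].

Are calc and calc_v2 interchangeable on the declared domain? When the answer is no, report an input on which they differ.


At base=4, step=3: calc gives ERROR, calc_v2 gives -96.
verdict: not equivalent; witness: base=4, step=3


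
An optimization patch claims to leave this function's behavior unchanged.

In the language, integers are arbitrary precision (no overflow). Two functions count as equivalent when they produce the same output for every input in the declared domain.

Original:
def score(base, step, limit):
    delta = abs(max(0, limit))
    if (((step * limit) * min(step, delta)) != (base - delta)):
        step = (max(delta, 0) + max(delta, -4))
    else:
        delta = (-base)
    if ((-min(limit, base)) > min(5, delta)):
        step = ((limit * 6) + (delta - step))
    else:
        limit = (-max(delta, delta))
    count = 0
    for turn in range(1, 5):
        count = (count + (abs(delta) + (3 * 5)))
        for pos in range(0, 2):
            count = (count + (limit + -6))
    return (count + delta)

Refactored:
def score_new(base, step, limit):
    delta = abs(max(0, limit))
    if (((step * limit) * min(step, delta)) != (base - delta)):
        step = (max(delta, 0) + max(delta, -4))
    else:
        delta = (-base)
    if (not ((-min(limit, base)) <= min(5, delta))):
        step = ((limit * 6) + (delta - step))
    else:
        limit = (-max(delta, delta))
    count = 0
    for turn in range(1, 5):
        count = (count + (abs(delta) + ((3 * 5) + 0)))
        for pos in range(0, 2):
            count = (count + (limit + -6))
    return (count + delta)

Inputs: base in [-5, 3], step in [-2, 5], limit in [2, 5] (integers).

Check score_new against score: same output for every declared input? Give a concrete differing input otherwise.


Although arithmetic usage differs; comparison usage differs; boolean connective usage differs; constant usage differs, 288/288 inputs agree.
verdict: equivalent


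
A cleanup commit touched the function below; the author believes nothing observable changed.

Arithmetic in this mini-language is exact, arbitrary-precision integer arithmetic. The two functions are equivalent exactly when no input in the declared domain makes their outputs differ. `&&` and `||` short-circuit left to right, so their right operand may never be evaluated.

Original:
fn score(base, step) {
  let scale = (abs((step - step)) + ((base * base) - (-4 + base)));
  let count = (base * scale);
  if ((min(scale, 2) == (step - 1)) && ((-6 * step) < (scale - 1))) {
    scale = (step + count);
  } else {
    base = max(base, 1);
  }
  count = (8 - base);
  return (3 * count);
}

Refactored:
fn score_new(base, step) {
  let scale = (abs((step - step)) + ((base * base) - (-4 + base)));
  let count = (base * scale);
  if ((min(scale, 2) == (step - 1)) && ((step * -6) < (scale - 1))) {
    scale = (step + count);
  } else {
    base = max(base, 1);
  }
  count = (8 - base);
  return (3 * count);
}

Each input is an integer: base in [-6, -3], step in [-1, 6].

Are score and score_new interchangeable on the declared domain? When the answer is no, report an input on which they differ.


Comparing the listings, the differences include: same computation, different form.
One worked example (base=-5, step=-1) — score: scale = 34; count = -170; ((min(scale, 2) == (step - 1)) && ((-6 * step) < (scale - 1))) -> false; base = 1; count = 7; return 21; score_new: scale = 34; count = -170; ((min(scale, 2) == (step - 1)) && ((step * -6) < (scale - 1))) -> false; base = 1; count = 7; return 21; agreement on 21.
An exhaustive pass over the 32 declared inputs shows identical outputs.
verdict: equivalent


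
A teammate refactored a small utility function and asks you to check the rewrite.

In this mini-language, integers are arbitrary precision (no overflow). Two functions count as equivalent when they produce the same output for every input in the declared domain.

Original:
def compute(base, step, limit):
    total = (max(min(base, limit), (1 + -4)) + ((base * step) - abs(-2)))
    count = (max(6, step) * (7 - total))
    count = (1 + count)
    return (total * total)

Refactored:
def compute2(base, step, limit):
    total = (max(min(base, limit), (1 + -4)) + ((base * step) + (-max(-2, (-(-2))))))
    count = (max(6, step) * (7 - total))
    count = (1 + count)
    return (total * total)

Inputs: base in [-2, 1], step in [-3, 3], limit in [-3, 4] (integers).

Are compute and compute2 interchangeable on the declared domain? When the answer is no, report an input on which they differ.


Comparing the listings, the differences include: min/max/abs usage differs, plus arithmetic usage differs, plus constant usage differs.
Spot check at base=0, step=0, limit=4 — compute: total = -2; count = 54; count = 55; return 4. compute2: total = -2; count = 54; count = 55; return 4. Both give 4.
An exhaustive pass over the 224 declared inputs shows identical outputs.
verdict: equivalent


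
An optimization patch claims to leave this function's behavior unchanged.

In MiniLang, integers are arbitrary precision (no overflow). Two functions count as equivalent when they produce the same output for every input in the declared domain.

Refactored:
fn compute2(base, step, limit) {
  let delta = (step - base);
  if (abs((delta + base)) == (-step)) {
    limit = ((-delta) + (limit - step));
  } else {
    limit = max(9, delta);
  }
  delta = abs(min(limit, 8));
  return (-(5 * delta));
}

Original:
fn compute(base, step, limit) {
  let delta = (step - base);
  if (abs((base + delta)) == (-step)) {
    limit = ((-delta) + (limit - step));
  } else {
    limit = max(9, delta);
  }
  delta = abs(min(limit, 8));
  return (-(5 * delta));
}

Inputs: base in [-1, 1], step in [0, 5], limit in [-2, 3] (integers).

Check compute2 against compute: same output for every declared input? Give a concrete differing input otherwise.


Comparing the listings, the differences include: same computation, different form.
Tracing base=1, step=1, limit=-2: compute: delta=0, then (abs((base + delta)) == (-step)) is false, then limit=9, then delta=8, then returns -40 | compute2: delta=0, then (abs((delta + base)) == (-step)) is false, then limit=9, then delta=8, then returns -40 — matching result -40.
Every one of the 108 inputs gives matching results.
verdict: equivalent


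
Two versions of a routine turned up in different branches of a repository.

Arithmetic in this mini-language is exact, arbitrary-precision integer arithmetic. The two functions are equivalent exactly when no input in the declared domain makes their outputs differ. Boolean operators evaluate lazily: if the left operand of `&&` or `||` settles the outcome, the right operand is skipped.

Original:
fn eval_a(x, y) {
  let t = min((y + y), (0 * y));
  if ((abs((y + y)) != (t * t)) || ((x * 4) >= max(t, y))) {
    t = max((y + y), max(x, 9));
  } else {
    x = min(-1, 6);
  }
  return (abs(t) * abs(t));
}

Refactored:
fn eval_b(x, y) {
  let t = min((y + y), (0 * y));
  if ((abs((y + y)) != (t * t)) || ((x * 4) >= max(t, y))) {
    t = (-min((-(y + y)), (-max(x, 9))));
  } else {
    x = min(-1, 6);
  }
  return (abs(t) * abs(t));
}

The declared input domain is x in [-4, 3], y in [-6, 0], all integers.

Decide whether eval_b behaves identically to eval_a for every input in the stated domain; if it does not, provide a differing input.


Side by side, the visible changes include: min/max/abs usage differs.
One worked example (x=1, y=-2) — eval_a: t = -4; ((abs((y + y)) != (t * t)) || ((x * 4) >= max(t, y))) -> true; t = 9; return 81; eval_b: t = -4; ((abs((y + y)) != (t * t)) || ((x * 4) >= max(t, y))) -> true; t = 9; return 81; agreement on 81.
Checked all 56 inputs in the declared domain: the outputs agree on every one.
verdict: equivalent


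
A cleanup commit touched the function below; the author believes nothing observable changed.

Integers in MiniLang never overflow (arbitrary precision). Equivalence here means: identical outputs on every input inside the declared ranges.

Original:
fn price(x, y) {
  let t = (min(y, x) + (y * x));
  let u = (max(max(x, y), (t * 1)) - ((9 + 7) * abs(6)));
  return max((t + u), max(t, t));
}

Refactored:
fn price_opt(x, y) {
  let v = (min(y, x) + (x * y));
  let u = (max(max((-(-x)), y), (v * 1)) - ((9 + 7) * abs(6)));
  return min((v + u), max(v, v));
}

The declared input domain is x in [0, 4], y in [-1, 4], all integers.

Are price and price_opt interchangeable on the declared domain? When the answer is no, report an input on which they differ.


Take x=0, y=-1.
price: t=-1, then u=-96, then returns -1
price_opt: v=-1, then u=-96, then returns -97
-1 against -97: the behavior changed.
verdict: not equivalent; witness: x=0, y=-1


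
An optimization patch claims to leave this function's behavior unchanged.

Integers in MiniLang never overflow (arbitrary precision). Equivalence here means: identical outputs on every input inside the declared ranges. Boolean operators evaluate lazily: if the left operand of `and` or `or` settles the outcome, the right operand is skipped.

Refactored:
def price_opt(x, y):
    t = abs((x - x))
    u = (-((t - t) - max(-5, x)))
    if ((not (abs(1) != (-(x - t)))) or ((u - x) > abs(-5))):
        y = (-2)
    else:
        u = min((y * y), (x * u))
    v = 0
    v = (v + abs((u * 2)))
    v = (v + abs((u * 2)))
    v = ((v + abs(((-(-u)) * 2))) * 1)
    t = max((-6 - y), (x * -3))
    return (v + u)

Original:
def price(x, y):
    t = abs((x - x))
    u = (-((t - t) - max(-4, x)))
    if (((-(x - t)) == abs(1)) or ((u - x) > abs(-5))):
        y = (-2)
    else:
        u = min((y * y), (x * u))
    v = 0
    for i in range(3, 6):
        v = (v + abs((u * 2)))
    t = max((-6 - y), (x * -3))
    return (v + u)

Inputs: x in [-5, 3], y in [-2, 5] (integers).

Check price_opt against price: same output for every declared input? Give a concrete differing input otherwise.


x=-5, y=5 yields 140 from price but 175 from price_opt.
verdict: not equivalent; witness: x=-5, y=5


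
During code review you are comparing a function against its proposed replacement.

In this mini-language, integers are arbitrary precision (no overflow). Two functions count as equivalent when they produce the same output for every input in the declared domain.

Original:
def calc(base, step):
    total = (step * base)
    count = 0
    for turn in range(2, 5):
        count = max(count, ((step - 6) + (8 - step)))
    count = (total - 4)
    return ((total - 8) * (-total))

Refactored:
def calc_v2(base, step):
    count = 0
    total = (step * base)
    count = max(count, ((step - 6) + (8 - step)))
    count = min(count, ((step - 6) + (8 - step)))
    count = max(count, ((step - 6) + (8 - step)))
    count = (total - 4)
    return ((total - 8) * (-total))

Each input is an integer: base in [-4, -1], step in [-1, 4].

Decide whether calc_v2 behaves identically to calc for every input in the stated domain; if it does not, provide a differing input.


Equivalent. The one real change (`max(count, ((step - 6) + (8 - step)))` became `min(count, ((step - 6) + (8 - step)))`) has no effect anywhere in the declared ranges.
Checked all 24 inputs in the declared domain: the outputs agree on every one.
One worked example (base=-2, step=2) — calc: total=-4, then count=0, then (turn=2), then count=2, then (turn=3), then count=2, then (turn=4), then count=2, then count=-8, then returns -48; calc_v2: count=0, then total=-4, then count=2, then count=2, then count=2, then count=-8, then returns -48; agreement on -48.
verdict: equivalent


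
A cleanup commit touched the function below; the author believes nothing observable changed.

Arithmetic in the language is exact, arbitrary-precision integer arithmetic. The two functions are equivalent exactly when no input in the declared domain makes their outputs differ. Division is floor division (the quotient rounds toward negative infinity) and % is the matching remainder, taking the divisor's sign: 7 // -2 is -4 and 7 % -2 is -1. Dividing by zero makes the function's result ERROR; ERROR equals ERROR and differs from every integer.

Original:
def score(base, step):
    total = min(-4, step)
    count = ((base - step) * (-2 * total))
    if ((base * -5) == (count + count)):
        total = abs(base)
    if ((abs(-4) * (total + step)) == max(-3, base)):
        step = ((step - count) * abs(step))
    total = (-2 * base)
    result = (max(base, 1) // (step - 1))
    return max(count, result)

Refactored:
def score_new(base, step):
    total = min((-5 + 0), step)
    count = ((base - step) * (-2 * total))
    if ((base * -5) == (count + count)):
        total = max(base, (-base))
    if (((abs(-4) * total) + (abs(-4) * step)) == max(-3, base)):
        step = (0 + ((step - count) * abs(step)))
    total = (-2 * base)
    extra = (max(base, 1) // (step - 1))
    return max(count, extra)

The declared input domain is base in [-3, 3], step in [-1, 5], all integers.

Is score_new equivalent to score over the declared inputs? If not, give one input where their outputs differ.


Take base=0, step=-1.
score: total = -4; count = 8; ((base * -5) == (count + count)) -> false; ((abs(-4) * (total + step)) == max(-3, base)) -> false; total = 0; result = -1; return 8
score_new: total = -5; count = 10; ((base * -5) == (count + count)) -> false; (((abs(-4) * total) + (abs(-4) * step)) == max(-3, base)) -> false; total = 0; extra = -1; return 10
8 against 10: the behavior changed.
verdict: not equivalent; witness: base=0, step=-1


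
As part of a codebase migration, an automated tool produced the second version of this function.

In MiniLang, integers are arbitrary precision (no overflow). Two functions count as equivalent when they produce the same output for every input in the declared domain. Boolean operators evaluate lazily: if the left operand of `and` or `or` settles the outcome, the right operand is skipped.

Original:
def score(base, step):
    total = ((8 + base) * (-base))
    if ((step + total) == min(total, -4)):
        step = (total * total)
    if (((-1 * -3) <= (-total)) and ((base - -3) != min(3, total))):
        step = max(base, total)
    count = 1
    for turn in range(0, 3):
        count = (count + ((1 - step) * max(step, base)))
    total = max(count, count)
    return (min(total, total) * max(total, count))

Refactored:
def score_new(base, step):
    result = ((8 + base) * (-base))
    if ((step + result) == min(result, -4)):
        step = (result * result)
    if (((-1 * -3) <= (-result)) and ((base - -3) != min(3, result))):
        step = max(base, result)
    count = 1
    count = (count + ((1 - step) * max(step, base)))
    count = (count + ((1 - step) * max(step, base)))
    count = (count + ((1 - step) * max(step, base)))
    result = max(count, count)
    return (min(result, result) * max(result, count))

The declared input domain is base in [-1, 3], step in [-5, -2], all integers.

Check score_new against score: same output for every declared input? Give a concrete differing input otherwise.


Differences: arithmetic usage differs; local variable names differ; loop structure differs; min/max/abs usage differs; statement counts differ; constant usage differs — yet all 20 inputs agree.
verdict: equivalent


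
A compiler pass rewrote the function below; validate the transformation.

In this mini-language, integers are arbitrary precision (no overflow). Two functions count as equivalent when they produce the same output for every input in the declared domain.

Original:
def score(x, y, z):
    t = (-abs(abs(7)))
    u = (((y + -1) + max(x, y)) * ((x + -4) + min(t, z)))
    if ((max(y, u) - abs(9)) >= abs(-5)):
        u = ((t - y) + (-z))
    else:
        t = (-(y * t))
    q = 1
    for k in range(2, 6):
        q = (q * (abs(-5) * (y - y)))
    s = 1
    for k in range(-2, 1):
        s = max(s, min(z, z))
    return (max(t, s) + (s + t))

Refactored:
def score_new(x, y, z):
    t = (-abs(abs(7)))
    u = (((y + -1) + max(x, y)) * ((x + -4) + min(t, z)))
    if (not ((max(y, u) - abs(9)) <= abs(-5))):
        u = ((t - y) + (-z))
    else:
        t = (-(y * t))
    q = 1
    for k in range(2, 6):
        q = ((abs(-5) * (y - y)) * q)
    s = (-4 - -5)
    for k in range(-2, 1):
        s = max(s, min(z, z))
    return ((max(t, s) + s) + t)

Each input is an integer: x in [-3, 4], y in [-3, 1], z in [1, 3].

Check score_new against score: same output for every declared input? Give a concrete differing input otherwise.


Evaluate both at x=-3, y=0, z=1.
score: t=-7, then u=14, then ((max(y, u) - abs(9)) >= abs(-5)) is true, then u=-8, then q=1, then (k=2), then q=0, then (k=3), then q=0, then (k=4), then q=0, then (k=5), then q=0, then s=1, then (k=-2), then s=1, then (k=-1), then s=1, then (k=0), then s=1, then returns -5
score_new: t=-7, then u=14, then (not ((max(y, u) - abs(9)) <= abs(-5))) is false, then t=0, then q=1, then (k=2), then q=0, then (k=3), then q=0, then (k=4), then q=0, then (k=5), then q=0, then s=1, then (k=-2), then s=1, then (k=-1), then s=1, then (k=0), then s=1, then returns 2
-5 against 2: the behavior changed.
verdict: not equivalent; witness: x=-3, y=0, z=1


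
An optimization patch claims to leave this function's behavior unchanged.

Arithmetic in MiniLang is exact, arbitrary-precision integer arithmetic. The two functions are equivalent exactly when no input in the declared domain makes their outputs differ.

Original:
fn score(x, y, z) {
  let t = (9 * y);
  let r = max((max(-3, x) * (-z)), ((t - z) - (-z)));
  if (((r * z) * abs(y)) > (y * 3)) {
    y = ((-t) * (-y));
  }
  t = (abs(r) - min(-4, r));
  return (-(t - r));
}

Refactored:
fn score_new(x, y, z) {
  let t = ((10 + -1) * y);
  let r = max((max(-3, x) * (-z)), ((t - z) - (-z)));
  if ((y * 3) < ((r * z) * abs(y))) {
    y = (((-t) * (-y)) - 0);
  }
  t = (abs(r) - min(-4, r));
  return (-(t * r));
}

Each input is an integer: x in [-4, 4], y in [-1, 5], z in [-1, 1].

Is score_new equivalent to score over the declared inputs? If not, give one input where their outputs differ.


The rewrite breaks on x=-4, y=-1, z=-1, where the results are -10 and 21.
score: t := -9 | r := -3 | (((r * z) * abs(y)) > (y * 3)): true | y := 9 | t := 7 | result -10
score_new: t := -9 | r := -3 | ((y * 3) < ((r * z) * abs(y))): true | y := 9 | t := 7 | result 21
verdict: not equivalent; witness: x=-4, y=-1, z=-1
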